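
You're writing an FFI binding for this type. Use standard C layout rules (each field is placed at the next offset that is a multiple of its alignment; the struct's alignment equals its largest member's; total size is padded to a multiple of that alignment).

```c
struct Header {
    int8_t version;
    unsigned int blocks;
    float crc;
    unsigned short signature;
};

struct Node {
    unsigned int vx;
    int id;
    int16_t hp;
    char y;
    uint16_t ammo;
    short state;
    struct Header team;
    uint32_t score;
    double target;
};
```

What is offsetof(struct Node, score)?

Header: version at 0 (size 1, align 1) → ends 1; pad 3 to align 4 for blocks; blocks at 4 (size 4, align 4) → ends 8; crc at 8 (size 4, align 4) → ends 12; signature at 12 (size 2, align 2) → ends 14; tail pad 2 to reach multiple of 4; total 16 bytes, alignment 4
vx at 0 (size 4, align 4) → ends 4
id at 4 (size 4, align 4) → ends 8
hp at 8 (size 2, align 2) → ends 10
y at 10 (size 1, align 1) → ends 11
pad 1 to align 2 for ammo
ammo at 12 (size 2, align 2) → ends 14
state at 14 (size 2, align 2) → ends 16
team at 16 (size 16, align 4) → ends 32
score at 32 (size 4, align 4) → ends 36

32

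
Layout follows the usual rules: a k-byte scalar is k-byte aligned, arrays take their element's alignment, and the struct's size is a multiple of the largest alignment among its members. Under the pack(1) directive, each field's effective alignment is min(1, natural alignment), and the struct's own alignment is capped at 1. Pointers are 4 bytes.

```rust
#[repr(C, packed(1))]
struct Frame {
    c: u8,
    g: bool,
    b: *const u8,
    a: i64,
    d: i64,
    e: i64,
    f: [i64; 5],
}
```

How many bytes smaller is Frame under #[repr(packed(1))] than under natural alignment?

natural layout:
  c at 0 (size 1, align 1) → ends 1
  g at 1 (size 1, align 1) → ends 2
  pad 2 to align 4 for b
  b at 4 (size 4, align 4) → ends 8
  a at 8 (size 8, align 8) → ends 16
  d at 16 (size 8, align 8) → ends 24
  e at 24 (size 8, align 8) → ends 32
  f at 32 (size 40, align 8) → ends 72
  total 72 bytes, alignment 8
packed(1) layout:
  c at 0 (size 1, align 1) → ends 1
  g at 1 (size 1, align 1) → ends 2
  b at 2 (size 4, align 1) → ends 6
  a at 6 (size 8, align 1) → ends 14
  d at 14 (size 8, align 1) → ends 22
  e at 22 (size 8, align 1) → ends 30
  f at 30 (size 40, align 1) → ends 70
  total 70 bytes, alignment 1
72 − 70 = 2

2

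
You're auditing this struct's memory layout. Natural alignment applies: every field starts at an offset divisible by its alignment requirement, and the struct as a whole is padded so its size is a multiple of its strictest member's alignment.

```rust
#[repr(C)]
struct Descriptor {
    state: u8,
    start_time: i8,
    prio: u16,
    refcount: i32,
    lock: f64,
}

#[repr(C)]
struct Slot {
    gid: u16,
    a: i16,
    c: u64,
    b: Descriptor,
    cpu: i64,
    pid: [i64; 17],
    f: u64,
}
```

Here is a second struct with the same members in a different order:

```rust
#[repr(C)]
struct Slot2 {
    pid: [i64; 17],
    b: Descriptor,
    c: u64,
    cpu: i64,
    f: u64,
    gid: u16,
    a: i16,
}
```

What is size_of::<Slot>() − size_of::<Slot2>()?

0

Descriptor: @0: state [1B, align 1] → 1; @1: start_time [1B, align 1] → 2; @2: prio [2B, align 2] → 4; @4: refcount [4B, align 4] → 8; @8: lock [8B, align 8] → 16; size 16, align 8
@0: gid [2B, align 2] → 2
@2: a [2B, align 2] → 4
+4 pad (align 8)
@8: c [8B, align 8] → 16
@16: b [16B, align 8] → 32
@32: cpu [8B, align 8] → 40
@40: pid [136B, align 8] → 176
@176: f [8B, align 8] → 184
size 184, align 8
— Slot2 —
@0: pid [136B, align 8] → 136
@136: b [16B, align 8] → 152
@152: c [8B, align 8] → 160
@160: cpu [8B, align 8] → 168
@168: f [8B, align 8] → 176
@176: gid [2B, align 2] → 178
@178: a [2B, align 2] → 180
+4 tail pad (align 8)
size 184, align 8
184 − 184 = 0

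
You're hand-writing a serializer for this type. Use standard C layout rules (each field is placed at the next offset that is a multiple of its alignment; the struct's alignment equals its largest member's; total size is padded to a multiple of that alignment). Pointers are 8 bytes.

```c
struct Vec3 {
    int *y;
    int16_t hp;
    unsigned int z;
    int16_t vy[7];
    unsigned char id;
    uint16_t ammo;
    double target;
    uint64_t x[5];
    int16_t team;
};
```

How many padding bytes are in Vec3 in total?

0..8  y  (8B, 8-aligned)
8..10  hp  (2B, 2-aligned)
10..12  -- padding (2B)
12..16  z  (4B, 4-aligned)
16..30  vy  (14B, 2-aligned)
30..31  id  (1B, 1-aligned)
31..32  -- padding (1B)
32..34  ammo  (2B, 2-aligned)
34..40  -- padding (6B)
40..48  target  (8B, 8-aligned)
48..88  x  (40B, 8-aligned)
88..90  team  (2B, 2-aligned)
90..96  -- tail padding (6B)
sizeof = 96, alignof = 8
data bytes 81, size 96 → padding 15

15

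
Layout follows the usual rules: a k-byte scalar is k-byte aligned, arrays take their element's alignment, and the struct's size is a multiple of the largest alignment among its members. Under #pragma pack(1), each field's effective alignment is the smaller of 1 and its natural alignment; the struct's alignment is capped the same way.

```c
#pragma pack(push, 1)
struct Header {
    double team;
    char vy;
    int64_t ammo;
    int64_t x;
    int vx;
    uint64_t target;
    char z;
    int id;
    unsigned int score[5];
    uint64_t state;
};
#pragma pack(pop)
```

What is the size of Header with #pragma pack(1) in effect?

@0: team [8B, align 1] → 8
@8: vy [1B, align 1] → 9
@9: ammo [8B, align 1] → 17
@17: x [8B, align 1] → 25
@25: vx [4B, align 1] → 29
@29: target [8B, align 1] → 37
@37: z [1B, align 1] → 38
@38: id [4B, align 1] → 42
@42: score [20B, align 1] → 62
@62: state [8B, align 1] → 70
size 70, align 1

70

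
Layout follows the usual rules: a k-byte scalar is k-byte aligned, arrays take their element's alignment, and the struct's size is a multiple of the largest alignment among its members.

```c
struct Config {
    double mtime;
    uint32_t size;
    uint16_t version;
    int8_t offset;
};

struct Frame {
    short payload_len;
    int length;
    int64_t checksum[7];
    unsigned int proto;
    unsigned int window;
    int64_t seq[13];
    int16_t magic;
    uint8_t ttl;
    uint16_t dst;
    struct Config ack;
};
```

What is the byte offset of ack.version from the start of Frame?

196

Config: 0..8  mtime  (8B, 8-aligned); 8..12  size  (4B, 4-aligned); 12..14  version  (2B, 2-aligned); 14..15  offset  (1B, 1-aligned); 15..16  -- tail padding (1B); sizeof = 16, alignof = 8
0..2  payload_len  (2B, 2-aligned)
2..4  -- padding (2B)
4..8  length  (4B, 4-aligned)
8..64  checksum  (56B, 8-aligned)
64..68  proto  (4B, 4-aligned)
68..72  window  (4B, 4-aligned)
72..176  seq  (104B, 8-aligned)
176..178  magic  (2B, 2-aligned)
178..179  ttl  (1B, 1-aligned)
179..180  -- padding (1B)
180..182  dst  (2B, 2-aligned)
182..184  -- padding (2B)
184..200  ack  (16B, 8-aligned)
within Config: version at 12
184 + 12 = 196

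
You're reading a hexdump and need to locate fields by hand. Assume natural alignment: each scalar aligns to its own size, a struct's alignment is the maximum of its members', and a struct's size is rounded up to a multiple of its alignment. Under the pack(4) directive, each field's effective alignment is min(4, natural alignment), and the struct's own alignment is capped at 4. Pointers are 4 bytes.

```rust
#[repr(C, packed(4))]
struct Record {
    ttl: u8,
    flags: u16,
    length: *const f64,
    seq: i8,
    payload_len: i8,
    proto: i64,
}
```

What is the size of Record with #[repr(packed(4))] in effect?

0..1  ttl  (1B, 1-aligned)
1..2  -- padding (1B)
2..4  flags  (2B, 2-aligned)
4..8  length  (4B, 4-aligned)
8..9  seq  (1B, 1-aligned)
9..10  payload_len  (1B, 1-aligned)
10..12  -- padding (2B)
12..20  proto  (8B, 4-aligned)
sizeof = 20, alignof = 4

20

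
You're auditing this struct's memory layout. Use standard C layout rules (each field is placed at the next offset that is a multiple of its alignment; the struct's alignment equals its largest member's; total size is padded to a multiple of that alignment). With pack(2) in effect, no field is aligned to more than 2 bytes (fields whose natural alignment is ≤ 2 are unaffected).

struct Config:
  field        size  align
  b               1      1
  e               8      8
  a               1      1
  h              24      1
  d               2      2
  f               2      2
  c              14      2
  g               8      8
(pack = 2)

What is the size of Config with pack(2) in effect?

62

@0: b [1B, align 1] → 1
+1 pad (align 2)
@2: e [8B, align 2] → 10
@10: a [1B, align 1] → 11
@11: h [24B, align 1] → 35
+1 pad (align 2)
@36: d [2B, align 2] → 38
@38: f [2B, align 2] → 40
@40: c [14B, align 2] → 54
@54: g [8B, align 2] → 62
size 62, align 2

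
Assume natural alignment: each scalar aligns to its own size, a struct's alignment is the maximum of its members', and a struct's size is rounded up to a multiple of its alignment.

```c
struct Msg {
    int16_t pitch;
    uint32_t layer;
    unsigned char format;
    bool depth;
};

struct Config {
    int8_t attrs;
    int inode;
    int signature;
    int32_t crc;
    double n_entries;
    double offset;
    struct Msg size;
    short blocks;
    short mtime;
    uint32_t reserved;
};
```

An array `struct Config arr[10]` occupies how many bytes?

560

Msg: pitch at 0 (size 2, align 2) → ends 2; pad 2 to align 4 for layer; layer at 4 (size 4, align 4) → ends 8; format at 8 (size 1, align 1) → ends 9; depth at 9 (size 1, align 1) → ends 10; tail pad 2 to reach multiple of 4; total 12 bytes, alignment 4
attrs at 0 (size 1, align 1) → ends 1
pad 3 to align 4 for inode
inode at 4 (size 4, align 4) → ends 8
signature at 8 (size 4, align 4) → ends 12
crc at 12 (size 4, align 4) → ends 16
n_entries at 16 (size 8, align 8) → ends 24
offset at 24 (size 8, align 8) → ends 32
size at 32 (size 12, align 4) → ends 44
blocks at 44 (size 2, align 2) → ends 46
mtime at 46 (size 2, align 2) → ends 48
reserved at 48 (size 4, align 4) → ends 52
tail pad 4 to reach multiple of 8
total 56 bytes, alignment 8
array of 10: 10 × 56 = 560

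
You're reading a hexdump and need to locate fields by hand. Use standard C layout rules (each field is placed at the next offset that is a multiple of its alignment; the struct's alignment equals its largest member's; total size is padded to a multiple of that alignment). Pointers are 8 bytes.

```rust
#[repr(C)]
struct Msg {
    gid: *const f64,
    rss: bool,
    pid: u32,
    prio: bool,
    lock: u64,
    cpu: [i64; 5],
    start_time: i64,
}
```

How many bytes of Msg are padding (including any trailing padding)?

10

gid at 0 (size 8, align 8) → ends 8
rss at 8 (size 1, align 1) → ends 9
pad 3 to align 4 for pid
pid at 12 (size 4, align 4) → ends 16
prio at 16 (size 1, align 1) → ends 17
pad 7 to align 8 for lock
lock at 24 (size 8, align 8) → ends 32
cpu at 32 (size 40, align 8) → ends 72
start_time at 72 (size 8, align 8) → ends 80
total 80 bytes, alignment 8
data bytes 70, size 80 → padding 10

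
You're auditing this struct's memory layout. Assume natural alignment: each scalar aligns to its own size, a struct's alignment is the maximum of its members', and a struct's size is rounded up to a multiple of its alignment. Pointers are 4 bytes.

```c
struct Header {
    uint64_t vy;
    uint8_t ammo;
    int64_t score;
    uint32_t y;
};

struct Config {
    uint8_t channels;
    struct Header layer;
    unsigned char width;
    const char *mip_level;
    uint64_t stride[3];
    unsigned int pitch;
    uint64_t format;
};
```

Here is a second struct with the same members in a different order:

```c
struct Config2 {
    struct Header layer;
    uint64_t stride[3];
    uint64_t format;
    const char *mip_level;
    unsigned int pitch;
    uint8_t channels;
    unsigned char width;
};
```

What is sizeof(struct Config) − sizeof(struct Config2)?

8

Header: @0: vy [8B, align 8] → 8; @8: ammo [1B, align 1] → 9; +7 pad (align 8); @16: score [8B, align 8] → 24; @24: y [4B, align 4] → 28; +4 tail pad (align 8); size 32, align 8
@0: channels [1B, align 1] → 1
+7 pad (align 8)
@8: layer [32B, align 8] → 40
@40: width [1B, align 1] → 41
+3 pad (align 4)
@44: mip_level [4B, align 4] → 48
@48: stride [24B, align 8] → 72
@72: pitch [4B, align 4] → 76
+4 pad (align 8)
@80: format [8B, align 8] → 88
size 88, align 8
— Config2 —
@0: layer [32B, align 8] → 32
@32: stride [24B, align 8] → 56
@56: format [8B, align 8] → 64
@64: mip_level [4B, align 4] → 68
@68: pitch [4B, align 4] → 72
@72: channels [1B, align 1] → 73
@73: width [1B, align 1] → 74
+6 tail pad (align 8)
size 80, align 8
88 − 80 = 8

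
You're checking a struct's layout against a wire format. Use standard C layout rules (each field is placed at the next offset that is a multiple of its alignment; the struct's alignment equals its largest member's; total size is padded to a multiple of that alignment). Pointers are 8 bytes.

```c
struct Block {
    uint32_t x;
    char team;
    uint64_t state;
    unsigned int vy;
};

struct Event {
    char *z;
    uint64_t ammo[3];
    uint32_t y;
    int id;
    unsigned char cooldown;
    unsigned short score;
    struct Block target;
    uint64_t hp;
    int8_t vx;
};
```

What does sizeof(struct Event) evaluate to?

88 bytes

Block: x at 0 (size 4, align 4) → ends 4; team at 4 (size 1, align 1) → ends 5; pad 3 to align 8 for state; state at 8 (size 8, align 8) → ends 16; vy at 16 (size 4, align 4) → ends 20; tail pad 4 to reach multiple of 8; total 24 bytes, alignment 8
z at 0 (size 8, align 8) → ends 8
ammo at 8 (size 24, align 8) → ends 32
y at 32 (size 4, align 4) → ends 36
id at 36 (size 4, align 4) → ends 40
cooldown at 40 (size 1, align 1) → ends 41
pad 1 to align 2 for score
score at 42 (size 2, align 2) → ends 44
pad 4 to align 8 for target
target at 48 (size 24, align 8) → ends 72
hp at 72 (size 8, align 8) → ends 80
vx at 80 (size 1, align 1) → ends 81
tail pad 7 to reach multiple of 8
total 88 bytes, alignment 8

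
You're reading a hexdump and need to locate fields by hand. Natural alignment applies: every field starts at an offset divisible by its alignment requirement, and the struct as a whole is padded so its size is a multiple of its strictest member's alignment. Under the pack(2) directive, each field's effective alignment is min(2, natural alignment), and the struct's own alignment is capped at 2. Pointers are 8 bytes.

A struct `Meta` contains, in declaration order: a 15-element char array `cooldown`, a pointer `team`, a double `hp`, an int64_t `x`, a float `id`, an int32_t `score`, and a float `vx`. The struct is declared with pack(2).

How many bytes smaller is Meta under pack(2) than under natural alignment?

natural layout:
  @0: cooldown [15B, align 1] → 15
  +1 pad (align 8)
  @16: team [8B, align 8] → 24
  @24: hp [8B, align 8] → 32
  @32: x [8B, align 8] → 40
  @40: id [4B, align 4] → 44
  @44: score [4B, align 4] → 48
  @48: vx [4B, align 4] → 52
  +4 tail pad (align 8)
  size 56, align 8
packed(2) layout:
  @0: cooldown [15B, align 1] → 15
  +1 pad (align 2)
  @16: team [8B, align 2] → 24
  @24: hp [8B, align 2] → 32
  @32: x [8B, align 2] → 40
  @40: id [4B, align 2] → 44
  @44: score [4B, align 2] → 48
  @48: vx [4B, align 2] → 52
  size 52, align 2
56 − 52 = 4

4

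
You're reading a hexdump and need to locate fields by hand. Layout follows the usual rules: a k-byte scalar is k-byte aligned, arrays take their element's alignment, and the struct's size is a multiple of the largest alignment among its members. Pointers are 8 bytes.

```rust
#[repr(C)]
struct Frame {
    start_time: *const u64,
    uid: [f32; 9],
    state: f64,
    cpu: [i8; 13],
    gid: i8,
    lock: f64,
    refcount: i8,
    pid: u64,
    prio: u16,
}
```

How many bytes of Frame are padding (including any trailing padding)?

start_time at 0 (size 8, align 8) → ends 8
uid at 8 (size 36, align 4) → ends 44
pad 4 to align 8 for state
state at 48 (size 8, align 8) → ends 56
cpu at 56 (size 13, align 1) → ends 69
gid at 69 (size 1, align 1) → ends 70
pad 2 to align 8 for lock
lock at 72 (size 8, align 8) → ends 80
refcount at 80 (size 1, align 1) → ends 81
pad 7 to align 8 for pid
pid at 88 (size 8, align 8) → ends 96
prio at 96 (size 2, align 2) → ends 98
tail pad 6 to reach multiple of 8
total 104 bytes, alignment 8
data bytes 85, size 104 → padding 19

19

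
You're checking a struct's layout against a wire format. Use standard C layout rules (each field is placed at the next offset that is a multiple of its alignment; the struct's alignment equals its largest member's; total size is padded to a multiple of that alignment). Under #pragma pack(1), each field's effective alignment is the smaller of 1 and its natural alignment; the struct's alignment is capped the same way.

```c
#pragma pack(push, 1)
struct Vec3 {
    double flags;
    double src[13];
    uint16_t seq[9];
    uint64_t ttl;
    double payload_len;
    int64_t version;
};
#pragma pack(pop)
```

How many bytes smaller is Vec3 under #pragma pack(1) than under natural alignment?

6

natural layout:
  0..8  flags  (8B, 8-aligned)
  8..112  src  (104B, 8-aligned)
  112..130  seq  (18B, 2-aligned)
  130..136  -- padding (6B)
  136..144  ttl  (8B, 8-aligned)
  144..152  payload_len  (8B, 8-aligned)
  152..160  version  (8B, 8-aligned)
  sizeof = 160, alignof = 8
packed(1) layout:
  0..8  flags  (8B, 1-aligned)
  8..112  src  (104B, 1-aligned)
  112..130  seq  (18B, 1-aligned)
  130..138  ttl  (8B, 1-aligned)
  138..146  payload_len  (8B, 1-aligned)
  146..154  version  (8B, 1-aligned)
  sizeof = 154, alignof = 1
160 − 154 = 6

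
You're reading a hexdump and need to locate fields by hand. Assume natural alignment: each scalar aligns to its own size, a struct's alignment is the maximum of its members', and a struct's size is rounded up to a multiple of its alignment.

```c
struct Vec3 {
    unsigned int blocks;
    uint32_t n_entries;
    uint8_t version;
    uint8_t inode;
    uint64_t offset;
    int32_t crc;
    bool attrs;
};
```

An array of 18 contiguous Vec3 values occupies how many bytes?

0..4  blocks  (4B, 4-aligned)
4..8  n_entries  (4B, 4-aligned)
8..9  version  (1B, 1-aligned)
9..10  inode  (1B, 1-aligned)
10..16  -- padding (6B)
16..24  offset  (8B, 8-aligned)
24..28  crc  (4B, 4-aligned)
28..29  attrs  (1B, 1-aligned)
29..32  -- tail padding (3B)
sizeof = 32, alignof = 8
array of 18: 18 × 32 = 576

576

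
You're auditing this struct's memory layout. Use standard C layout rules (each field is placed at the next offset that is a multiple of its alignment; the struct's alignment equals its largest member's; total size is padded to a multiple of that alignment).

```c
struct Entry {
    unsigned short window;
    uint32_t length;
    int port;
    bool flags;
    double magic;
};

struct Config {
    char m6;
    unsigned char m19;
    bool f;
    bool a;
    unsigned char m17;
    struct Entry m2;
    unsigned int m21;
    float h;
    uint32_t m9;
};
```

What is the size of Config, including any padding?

48 bytes

Entry: 0..2  window  (2B, 2-aligned); 2..4  -- padding (2B); 4..8  length  (4B, 4-aligned); 8..12  port  (4B, 4-aligned); 12..13  flags  (1B, 1-aligned); 13..16  -- padding (3B); 16..24  magic  (8B, 8-aligned); sizeof = 24, alignof = 8
0..1  m6  (1B, 1-aligned)
1..2  m19  (1B, 1-aligned)
2..3  f  (1B, 1-aligned)
3..4  a  (1B, 1-aligned)
4..5  m17  (1B, 1-aligned)
5..8  -- padding (3B)
8..32  m2  (24B, 8-aligned)
32..36  m21  (4B, 4-aligned)
36..40  h  (4B, 4-aligned)
40..44  m9  (4B, 4-aligned)
44..48  -- tail padding (4B)
sizeof = 48, alignof = 8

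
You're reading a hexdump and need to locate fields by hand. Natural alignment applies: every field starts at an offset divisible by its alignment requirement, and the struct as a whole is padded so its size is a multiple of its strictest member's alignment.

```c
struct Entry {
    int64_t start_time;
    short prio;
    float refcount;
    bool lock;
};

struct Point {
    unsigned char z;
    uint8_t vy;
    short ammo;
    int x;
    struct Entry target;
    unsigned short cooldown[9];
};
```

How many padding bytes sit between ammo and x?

0

Entry: 0..8  start_time  (8B, 8-aligned); 8..10  prio  (2B, 2-aligned); 10..12  -- padding (2B); 12..16  refcount  (4B, 4-aligned); 16..17  lock  (1B, 1-aligned); 17..24  -- tail padding (7B); sizeof = 24, alignof = 8
0..1  z  (1B, 1-aligned)
1..2  vy  (1B, 1-aligned)
2..4  ammo  (2B, 2-aligned)
4..8  x  (4B, 4-aligned)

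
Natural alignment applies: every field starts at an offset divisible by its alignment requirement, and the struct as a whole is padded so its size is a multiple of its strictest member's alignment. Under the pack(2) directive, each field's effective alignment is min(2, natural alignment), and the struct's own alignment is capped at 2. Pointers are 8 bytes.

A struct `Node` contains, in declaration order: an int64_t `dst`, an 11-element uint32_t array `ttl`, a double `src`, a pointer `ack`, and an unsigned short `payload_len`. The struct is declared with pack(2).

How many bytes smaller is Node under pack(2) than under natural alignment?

natural layout:
  dst at 0 (size 8, align 8) → ends 8
  ttl at 8 (size 44, align 4) → ends 52
  pad 4 to align 8 for src
  src at 56 (size 8, align 8) → ends 64
  ack at 64 (size 8, align 8) → ends 72
  payload_len at 72 (size 2, align 2) → ends 74
  tail pad 6 to reach multiple of 8
  total 80 bytes, alignment 8
packed(2) layout:
  dst at 0 (size 8, align 2) → ends 8
  ttl at 8 (size 44, align 2) → ends 52
  src at 52 (size 8, align 2) → ends 60
  ack at 60 (size 8, align 2) → ends 68
  payload_len at 68 (size 2, align 2) → ends 70
  total 70 bytes, alignment 2
80 − 70 = 10

10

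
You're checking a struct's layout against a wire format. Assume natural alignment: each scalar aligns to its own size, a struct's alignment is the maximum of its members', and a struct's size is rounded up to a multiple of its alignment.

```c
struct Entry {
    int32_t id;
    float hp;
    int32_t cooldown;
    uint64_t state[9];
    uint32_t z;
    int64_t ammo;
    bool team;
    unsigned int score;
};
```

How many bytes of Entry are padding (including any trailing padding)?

@0: id [4B, align 4] → 4
@4: hp [4B, align 4] → 8
@8: cooldown [4B, align 4] → 12
+4 pad (align 8)
@16: state [72B, align 8] → 88
@88: z [4B, align 4] → 92
+4 pad (align 8)
@96: ammo [8B, align 8] → 104
@104: team [1B, align 1] → 105
+3 pad (align 4)
@108: score [4B, align 4] → 112
size 112, align 8
data bytes 101, size 112 → padding 11

11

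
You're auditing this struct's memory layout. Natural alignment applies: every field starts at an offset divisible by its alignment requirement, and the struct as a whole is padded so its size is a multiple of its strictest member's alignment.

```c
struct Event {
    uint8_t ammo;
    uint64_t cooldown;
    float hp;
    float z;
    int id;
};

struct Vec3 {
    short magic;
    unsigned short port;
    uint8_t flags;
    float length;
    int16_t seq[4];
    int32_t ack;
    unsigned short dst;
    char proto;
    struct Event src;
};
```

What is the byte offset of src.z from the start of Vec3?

Event: ammo at 0 (size 1, align 1) → ends 1; pad 7 to align 8 for cooldown; cooldown at 8 (size 8, align 8) → ends 16; hp at 16 (size 4, align 4) → ends 20; z at 20 (size 4, align 4) → ends 24; id at 24 (size 4, align 4) → ends 28; tail pad 4 to reach multiple of 8; total 32 bytes, alignment 8
magic at 0 (size 2, align 2) → ends 2
port at 2 (size 2, align 2) → ends 4
flags at 4 (size 1, align 1) → ends 5
pad 3 to align 4 for length
length at 8 (size 4, align 4) → ends 12
seq at 12 (size 8, align 2) → ends 20
ack at 20 (size 4, align 4) → ends 24
dst at 24 (size 2, align 2) → ends 26
proto at 26 (size 1, align 1) → ends 27
pad 5 to align 8 for src
src at 32 (size 32, align 8) → ends 64
within Event: z at 20
32 + 20 = 52

52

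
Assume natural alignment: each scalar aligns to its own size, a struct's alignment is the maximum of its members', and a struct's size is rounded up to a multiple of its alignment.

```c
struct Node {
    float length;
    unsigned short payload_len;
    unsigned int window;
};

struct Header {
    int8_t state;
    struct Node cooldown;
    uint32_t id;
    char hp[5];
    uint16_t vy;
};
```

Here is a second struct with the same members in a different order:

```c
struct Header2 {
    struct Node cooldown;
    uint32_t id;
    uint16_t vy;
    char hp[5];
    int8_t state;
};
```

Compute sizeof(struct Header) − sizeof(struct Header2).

Node: length at 0 (size 4, align 4) → ends 4; payload_len at 4 (size 2, align 2) → ends 6; pad 2 to align 4 for window; window at 8 (size 4, align 4) → ends 12; total 12 bytes, alignment 4
state at 0 (size 1, align 1) → ends 1
pad 3 to align 4 for cooldown
cooldown at 4 (size 12, align 4) → ends 16
id at 16 (size 4, align 4) → ends 20
hp at 20 (size 5, align 1) → ends 25
pad 1 to align 2 for vy
vy at 26 (size 2, align 2) → ends 28
total 28 bytes, alignment 4
— Header2 —
cooldown at 0 (size 12, align 4) → ends 12
id at 12 (size 4, align 4) → ends 16
vy at 16 (size 2, align 2) → ends 18
hp at 18 (size 5, align 1) → ends 23
state at 23 (size 1, align 1) → ends 24
total 24 bytes, alignment 4
28 − 24 = 4

4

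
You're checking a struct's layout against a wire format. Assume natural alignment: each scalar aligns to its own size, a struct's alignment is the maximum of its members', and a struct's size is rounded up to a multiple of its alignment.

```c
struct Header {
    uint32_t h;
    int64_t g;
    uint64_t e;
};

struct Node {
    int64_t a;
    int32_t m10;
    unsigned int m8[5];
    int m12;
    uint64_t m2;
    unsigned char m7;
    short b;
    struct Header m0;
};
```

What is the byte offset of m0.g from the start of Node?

Header: @0: h [4B, align 4] → 4; +4 pad (align 8); @8: g [8B, align 8] → 16; @16: e [8B, align 8] → 24; size 24, align 8
@0: a [8B, align 8] → 8
@8: m10 [4B, align 4] → 12
@12: m8 [20B, align 4] → 32
@32: m12 [4B, align 4] → 36
+4 pad (align 8)
@40: m2 [8B, align 8] → 48
@48: m7 [1B, align 1] → 49
+1 pad (align 2)
@50: b [2B, align 2] → 52
+4 pad (align 8)
@56: m0 [24B, align 8] → 80
within Header: g at 8
56 + 8 = 64

64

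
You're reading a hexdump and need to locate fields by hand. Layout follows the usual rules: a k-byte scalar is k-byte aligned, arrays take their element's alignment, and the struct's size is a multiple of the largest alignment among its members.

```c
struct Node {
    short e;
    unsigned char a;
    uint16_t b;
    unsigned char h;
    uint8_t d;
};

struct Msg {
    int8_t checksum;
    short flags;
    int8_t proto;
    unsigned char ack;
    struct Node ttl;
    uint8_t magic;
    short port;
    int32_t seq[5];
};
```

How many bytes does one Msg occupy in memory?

40 bytes

Node: 0..2  e  (2B, 2-aligned); 2..3  a  (1B, 1-aligned); 3..4  -- padding (1B); 4..6  b  (2B, 2-aligned); 6..7  h  (1B, 1-aligned); 7..8  d  (1B, 1-aligned); sizeof = 8, alignof = 2
0..1  checksum  (1B, 1-aligned)
1..2  -- padding (1B)
2..4  flags  (2B, 2-aligned)
4..5  proto  (1B, 1-aligned)
5..6  ack  (1B, 1-aligned)
6..14  ttl  (8B, 2-aligned)
14..15  magic  (1B, 1-aligned)
15..16  -- padding (1B)
16..18  port  (2B, 2-aligned)
18..20  -- padding (2B)
20..40  seq  (20B, 4-aligned)
sizeof = 40, alignof = 4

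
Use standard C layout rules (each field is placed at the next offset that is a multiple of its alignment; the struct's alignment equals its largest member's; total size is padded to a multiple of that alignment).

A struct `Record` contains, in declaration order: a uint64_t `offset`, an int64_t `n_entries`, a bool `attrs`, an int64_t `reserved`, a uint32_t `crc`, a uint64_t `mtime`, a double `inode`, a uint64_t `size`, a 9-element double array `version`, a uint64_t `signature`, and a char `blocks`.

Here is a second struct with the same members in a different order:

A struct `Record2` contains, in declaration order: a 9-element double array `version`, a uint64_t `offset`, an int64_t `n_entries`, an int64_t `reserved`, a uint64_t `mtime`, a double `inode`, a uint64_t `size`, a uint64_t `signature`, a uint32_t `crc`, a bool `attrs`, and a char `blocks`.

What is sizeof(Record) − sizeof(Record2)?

16

offset at 0 (size 8, align 8) → ends 8
n_entries at 8 (size 8, align 8) → ends 16
attrs at 16 (size 1, align 1) → ends 17
pad 7 to align 8 for reserved
reserved at 24 (size 8, align 8) → ends 32
crc at 32 (size 4, align 4) → ends 36
pad 4 to align 8 for mtime
mtime at 40 (size 8, align 8) → ends 48
inode at 48 (size 8, align 8) → ends 56
size at 56 (size 8, align 8) → ends 64
version at 64 (size 72, align 8) → ends 136
signature at 136 (size 8, align 8) → ends 144
blocks at 144 (size 1, align 1) → ends 145
tail pad 7 to reach multiple of 8
total 152 bytes, alignment 8
— Record2 —
version at 0 (size 72, align 8) → ends 72
offset at 72 (size 8, align 8) → ends 80
n_entries at 80 (size 8, align 8) → ends 88
reserved at 88 (size 8, align 8) → ends 96
mtime at 96 (size 8, align 8) → ends 104
inode at 104 (size 8, align 8) → ends 112
size at 112 (size 8, align 8) → ends 120
signature at 120 (size 8, align 8) → ends 128
crc at 128 (size 4, align 4) → ends 132
attrs at 132 (size 1, align 1) → ends 133
blocks at 133 (size 1, align 1) → ends 134
tail pad 2 to reach multiple of 8
total 136 bytes, alignment 8
152 − 136 = 16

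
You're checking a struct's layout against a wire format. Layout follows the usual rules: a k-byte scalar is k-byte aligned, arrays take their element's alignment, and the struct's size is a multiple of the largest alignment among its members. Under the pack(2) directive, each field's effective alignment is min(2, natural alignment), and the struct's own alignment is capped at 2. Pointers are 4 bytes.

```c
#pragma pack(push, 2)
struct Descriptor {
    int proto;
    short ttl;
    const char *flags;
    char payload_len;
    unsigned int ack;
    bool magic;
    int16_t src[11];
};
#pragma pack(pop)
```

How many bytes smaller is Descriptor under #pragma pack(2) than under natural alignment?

4

natural layout:
  @0: proto [4B, align 4] → 4
  @4: ttl [2B, align 2] → 6
  +2 pad (align 4)
  @8: flags [4B, align 4] → 12
  @12: payload_len [1B, align 1] → 13
  +3 pad (align 4)
  @16: ack [4B, align 4] → 20
  @20: magic [1B, align 1] → 21
  +1 pad (align 2)
  @22: src [22B, align 2] → 44
  size 44, align 4
packed(2) layout:
  @0: proto [4B, align 2] → 4
  @4: ttl [2B, align 2] → 6
  @6: flags [4B, align 2] → 10
  @10: payload_len [1B, align 1] → 11
  +1 pad (align 2)
  @12: ack [4B, align 2] → 16
  @16: magic [1B, align 1] → 17
  +1 pad (align 2)
  @18: src [22B, align 2] → 40
  size 40, align 2
44 − 40 = 4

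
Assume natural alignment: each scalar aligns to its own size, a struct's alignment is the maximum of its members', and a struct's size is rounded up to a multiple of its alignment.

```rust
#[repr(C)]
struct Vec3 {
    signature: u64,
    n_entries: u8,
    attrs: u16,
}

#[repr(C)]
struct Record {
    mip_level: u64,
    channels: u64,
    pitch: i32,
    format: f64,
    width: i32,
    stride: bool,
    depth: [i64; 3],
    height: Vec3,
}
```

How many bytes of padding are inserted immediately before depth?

3

Vec3: 0..8  signature  (8B, 8-aligned); 8..9  n_entries  (1B, 1-aligned); 9..10  -- padding (1B); 10..12  attrs  (2B, 2-aligned); 12..16  -- tail padding (4B); sizeof = 16, alignof = 8
0..8  mip_level  (8B, 8-aligned)
8..16  channels  (8B, 8-aligned)
16..20  pitch  (4B, 4-aligned)
20..24  -- padding (4B)
24..32  format  (8B, 8-aligned)
32..36  width  (4B, 4-aligned)
36..37  stride  (1B, 1-aligned)
37..40  -- padding (3B)
40..64  depth  (24B, 8-aligned)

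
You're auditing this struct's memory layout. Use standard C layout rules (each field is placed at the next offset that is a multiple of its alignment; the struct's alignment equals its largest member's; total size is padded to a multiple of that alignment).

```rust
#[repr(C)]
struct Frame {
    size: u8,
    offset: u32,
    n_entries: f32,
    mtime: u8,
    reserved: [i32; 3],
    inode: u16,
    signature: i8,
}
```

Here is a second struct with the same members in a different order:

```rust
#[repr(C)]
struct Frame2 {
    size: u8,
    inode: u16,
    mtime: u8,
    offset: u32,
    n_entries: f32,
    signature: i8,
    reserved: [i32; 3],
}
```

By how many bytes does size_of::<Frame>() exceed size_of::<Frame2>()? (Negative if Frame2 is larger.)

size at 0 (size 1, align 1) → ends 1
pad 3 to align 4 for offset
offset at 4 (size 4, align 4) → ends 8
n_entries at 8 (size 4, align 4) → ends 12
mtime at 12 (size 1, align 1) → ends 13
pad 3 to align 4 for reserved
reserved at 16 (size 12, align 4) → ends 28
inode at 28 (size 2, align 2) → ends 30
signature at 30 (size 1, align 1) → ends 31
tail pad 1 to reach multiple of 4
total 32 bytes, alignment 4
— Frame2 —
size at 0 (size 1, align 1) → ends 1
pad 1 to align 2 for inode
inode at 2 (size 2, align 2) → ends 4
mtime at 4 (size 1, align 1) → ends 5
pad 3 to align 4 for offset
offset at 8 (size 4, align 4) → ends 12
n_entries at 12 (size 4, align 4) → ends 16
signature at 16 (size 1, align 1) → ends 17
pad 3 to align 4 for reserved
reserved at 20 (size 12, align 4) → ends 32
total 32 bytes, alignment 4
32 − 32 = 0

0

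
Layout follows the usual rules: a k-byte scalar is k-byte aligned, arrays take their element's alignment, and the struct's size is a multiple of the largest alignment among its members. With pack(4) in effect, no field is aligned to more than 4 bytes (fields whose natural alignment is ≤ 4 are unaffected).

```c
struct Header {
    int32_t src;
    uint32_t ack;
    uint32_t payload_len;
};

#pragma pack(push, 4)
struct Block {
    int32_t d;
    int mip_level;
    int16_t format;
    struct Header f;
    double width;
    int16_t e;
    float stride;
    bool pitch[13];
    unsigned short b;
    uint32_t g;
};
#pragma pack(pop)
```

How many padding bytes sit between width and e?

Header: 0..4  src  (4B, 4-aligned); 4..8  ack  (4B, 4-aligned); 8..12  payload_len  (4B, 4-aligned); sizeof = 12, alignof = 4
0..4  d  (4B, 4-aligned)
4..8  mip_level  (4B, 4-aligned)
8..10  format  (2B, 2-aligned)
10..12  -- padding (2B)
12..24  f  (12B, 4-aligned)
24..32  width  (8B, 4-aligned)
32..34  e  (2B, 2-aligned)

0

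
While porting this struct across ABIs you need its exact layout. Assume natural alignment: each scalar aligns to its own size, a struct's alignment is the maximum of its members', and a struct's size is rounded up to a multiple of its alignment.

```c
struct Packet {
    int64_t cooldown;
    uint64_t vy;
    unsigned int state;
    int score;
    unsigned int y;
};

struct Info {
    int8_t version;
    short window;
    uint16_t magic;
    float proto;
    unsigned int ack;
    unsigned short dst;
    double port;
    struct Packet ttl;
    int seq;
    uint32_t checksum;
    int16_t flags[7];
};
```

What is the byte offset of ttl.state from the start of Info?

48

Packet: @0: cooldown [8B, align 8] → 8; @8: vy [8B, align 8] → 16; @16: state [4B, align 4] → 20; @20: score [4B, align 4] → 24; @24: y [4B, align 4] → 28; +4 tail pad (align 8); size 32, align 8
@0: version [1B, align 1] → 1
+1 pad (align 2)
@2: window [2B, align 2] → 4
@4: magic [2B, align 2] → 6
+2 pad (align 4)
@8: proto [4B, align 4] → 12
@12: ack [4B, align 4] → 16
@16: dst [2B, align 2] → 18
+6 pad (align 8)
@24: port [8B, align 8] → 32
@32: ttl [32B, align 8] → 64
within Packet: state at 16
32 + 16 = 48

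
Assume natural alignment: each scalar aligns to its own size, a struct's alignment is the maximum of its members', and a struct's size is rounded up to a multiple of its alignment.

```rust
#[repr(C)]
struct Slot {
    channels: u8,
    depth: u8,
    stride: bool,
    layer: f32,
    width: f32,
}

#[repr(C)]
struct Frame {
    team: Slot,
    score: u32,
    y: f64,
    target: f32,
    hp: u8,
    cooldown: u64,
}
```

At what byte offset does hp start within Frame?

Slot: channels at 0 (size 1, align 1) → ends 1; depth at 1 (size 1, align 1) → ends 2; stride at 2 (size 1, align 1) → ends 3; pad 1 to align 4 for layer; layer at 4 (size 4, align 4) → ends 8; width at 8 (size 4, align 4) → ends 12; total 12 bytes, alignment 4
team at 0 (size 12, align 4) → ends 12
score at 12 (size 4, align 4) → ends 16
y at 16 (size 8, align 8) → ends 24
target at 24 (size 4, align 4) → ends 28
hp at 28 (size 1, align 1) → ends 29

28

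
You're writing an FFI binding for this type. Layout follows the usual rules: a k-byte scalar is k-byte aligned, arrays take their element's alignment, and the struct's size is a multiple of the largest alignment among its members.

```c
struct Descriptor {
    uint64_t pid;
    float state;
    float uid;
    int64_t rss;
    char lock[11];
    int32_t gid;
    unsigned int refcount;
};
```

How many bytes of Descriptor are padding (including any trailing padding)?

0..8  pid  (8B, 8-aligned)
8..12  state  (4B, 4-aligned)
12..16  uid  (4B, 4-aligned)
16..24  rss  (8B, 8-aligned)
24..35  lock  (11B, 1-aligned)
35..36  -- padding (1B)
36..40  gid  (4B, 4-aligned)
40..44  refcount  (4B, 4-aligned)
44..48  -- tail padding (4B)
sizeof = 48, alignof = 8
data bytes 43, size 48 → padding 5

5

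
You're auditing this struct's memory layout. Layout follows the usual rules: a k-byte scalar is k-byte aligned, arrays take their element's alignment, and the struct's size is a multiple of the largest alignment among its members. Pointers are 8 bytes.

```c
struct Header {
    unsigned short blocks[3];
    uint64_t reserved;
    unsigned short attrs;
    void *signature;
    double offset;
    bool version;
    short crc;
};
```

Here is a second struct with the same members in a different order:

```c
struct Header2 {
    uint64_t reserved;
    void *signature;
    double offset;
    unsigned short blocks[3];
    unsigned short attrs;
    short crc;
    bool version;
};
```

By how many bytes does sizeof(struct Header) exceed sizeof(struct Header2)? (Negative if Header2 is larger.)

@0: blocks [6B, align 2] → 6
+2 pad (align 8)
@8: reserved [8B, align 8] → 16
@16: attrs [2B, align 2] → 18
+6 pad (align 8)
@24: signature [8B, align 8] → 32
@32: offset [8B, align 8] → 40
@40: version [1B, align 1] → 41
+1 pad (align 2)
@42: crc [2B, align 2] → 44
+4 tail pad (align 8)
size 48, align 8
— Header2 —
@0: reserved [8B, align 8] → 8
@8: signature [8B, align 8] → 16
@16: offset [8B, align 8] → 24
@24: blocks [6B, align 2] → 30
@30: attrs [2B, align 2] → 32
@32: crc [2B, align 2] → 34
@34: version [1B, align 1] → 35
+5 tail pad (align 8)
size 40, align 8
48 − 40 = 8

8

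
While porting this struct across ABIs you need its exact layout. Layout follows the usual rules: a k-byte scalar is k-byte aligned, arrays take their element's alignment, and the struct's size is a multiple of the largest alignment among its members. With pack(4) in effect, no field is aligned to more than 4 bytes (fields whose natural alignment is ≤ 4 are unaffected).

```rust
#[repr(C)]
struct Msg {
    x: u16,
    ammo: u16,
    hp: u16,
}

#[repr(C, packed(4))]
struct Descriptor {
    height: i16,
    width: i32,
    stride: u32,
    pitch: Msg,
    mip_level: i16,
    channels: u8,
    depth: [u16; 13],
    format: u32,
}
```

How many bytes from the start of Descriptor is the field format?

48

Msg: x at 0 (size 2, align 2) → ends 2; ammo at 2 (size 2, align 2) → ends 4; hp at 4 (size 2, align 2) → ends 6; total 6 bytes, alignment 2
height at 0 (size 2, align 2) → ends 2
pad 2 to align 4 for width
width at 4 (size 4, align 4) → ends 8
stride at 8 (size 4, align 4) → ends 12
pitch at 12 (size 6, align 2) → ends 18
mip_level at 18 (size 2, align 2) → ends 20
channels at 20 (size 1, align 1) → ends 21
pad 1 to align 2 for depth
depth at 22 (size 26, align 2) → ends 48
format at 48 (size 4, align 4) → ends 52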